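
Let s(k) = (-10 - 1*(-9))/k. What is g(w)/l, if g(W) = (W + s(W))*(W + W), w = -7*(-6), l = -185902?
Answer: -1763/92951 ≈ -0.018967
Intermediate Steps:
s(k) = -1/k (s(k) = (-10 + 9)/k = -1/k)
w = 42
g(W) = 2*W*(W - 1/W) (g(W) = (W - 1/W)*(W + W) = (W - 1/W)*(2*W) = 2*W*(W - 1/W))
g(w)/l = (-2 + 2*42²)/(-185902) = (-2 + 2*1764)*(-1/185902) = (-2 + 3528)*(-1/185902) = 3526*(-1/185902) = -1763/92951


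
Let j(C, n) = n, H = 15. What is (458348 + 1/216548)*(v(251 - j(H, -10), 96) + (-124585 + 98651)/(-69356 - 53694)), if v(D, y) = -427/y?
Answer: -496794644954975563/255803821440 ≈ -1.9421e+6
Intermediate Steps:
(458348 + 1/216548)*(v(251 - j(H, -10), 96) + (-124585 + 98651)/(-69356 - 53694)) = (458348 + 1/216548)*(-427/96 + (-124585 + 98651)/(-69356 - 53694)) = (458348 + 1/216548)*(-427*1/96 - 25934/(-123050)) = 99254342705*(-427/96 - 25934*(-1/123050))/216548 = 99254342705*(-427/96 + 12967/61525)/216548 = (99254342705/216548)*(-25026343/5906400) = -496794644954975563/255803821440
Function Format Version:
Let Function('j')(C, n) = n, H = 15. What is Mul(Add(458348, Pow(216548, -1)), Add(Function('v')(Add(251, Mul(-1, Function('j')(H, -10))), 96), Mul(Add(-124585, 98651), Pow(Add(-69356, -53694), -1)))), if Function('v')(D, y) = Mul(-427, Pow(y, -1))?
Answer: Rational(-496794644954975563, 255803821440) ≈ -1.9421e+6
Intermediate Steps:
Mul(Add(458348, Pow(216548, -1)), Add(Function('v')(Add(251, Mul(-1, Function('j')(H, -10))), 96), Mul(Add(-124585, 98651), Pow(Add(-69356, -53694), -1)))) = Mul(Add(458348, Pow(216548, -1)), Add(Mul(-427, Pow(96, -1)), Mul(Add(-124585, 98651), Pow(Add(-69356, -53694), -1)))) = Mul(Add(458348, Rational(1, 216548)), Add(Mul(-427, Rational(1, 96)), Mul(-25934, Pow(-123050, -1)))) = Mul(Rational(99254342705, 216548), Add(Rational(-427, 96), Mul(-25934, Rational(-1, 123050)))) = Mul(Rational(99254342705, 216548), Add(Rational(-427, 96), Rational(12967, 61525))) = Mul(Rational(99254342705, 216548), Rational(-25026343, 5906400)) = Rational(-496794644954975563, 255803821440)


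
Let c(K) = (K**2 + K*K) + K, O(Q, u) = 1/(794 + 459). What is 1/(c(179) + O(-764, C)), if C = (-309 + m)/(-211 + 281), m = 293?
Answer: 1253/80519034 ≈ 1.5562e-5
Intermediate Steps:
C = -8/35 (C = (-309 + 293)/(-211 + 281) = -16/70 = -16*1/70 = -8/35 ≈ -0.22857)
O(Q, u) = 1/1253
c(K) = K + 2*K**2 (c(K) = (K**2 + K**2) + K = 2*K**2 + K = K + 2*K**2)
1/(c(179) + O(-764, C)) = 1/(179*(1 + 2*179) + 1/1253) = 1/(179*(1 + 358) + 1/1253) = 1/(179*359 + 1/1253) = 1/(64261 + 1/1253) = 1/(80519034/1253) = 1253/80519034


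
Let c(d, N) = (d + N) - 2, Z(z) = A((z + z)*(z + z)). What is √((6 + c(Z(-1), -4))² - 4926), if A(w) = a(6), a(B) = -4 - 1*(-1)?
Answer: I*√4917 ≈ 70.121*I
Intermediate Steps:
a(B) = -3 (a(B) = -4 + 1 = -3)
A(w) = -3
Z(z) = -3
c(d, N) = -2 + N + d (c(d, N) = (N + d) - 2 = -2 + N + d)
√((6 + c(Z(-1), -4))² - 4926) = √((6 + (-2 - 4 - 3))² - 4926) = √((6 - 9)² - 4926) = √((-3)² - 4926) = √(9 - 4926) = √(-4917) = I*√4917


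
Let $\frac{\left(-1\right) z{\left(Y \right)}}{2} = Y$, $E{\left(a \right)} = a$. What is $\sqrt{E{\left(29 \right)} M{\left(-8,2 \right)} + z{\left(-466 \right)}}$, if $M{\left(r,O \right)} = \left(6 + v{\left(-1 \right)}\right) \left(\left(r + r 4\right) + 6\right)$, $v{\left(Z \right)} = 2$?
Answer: $2 i \sqrt{1739} \approx 83.403 i$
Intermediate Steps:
$z{\left(Y \right)} = - 2 Y$
$M{\left(r,O \right)} = 48 + 40 r$ ($M{\left(r,O \right)} = \left(6 + 2\right) \left(\left(r + r 4\right) + 6\right) = 8 \left(\left(r + 4 r\right) + 6\right) = 8 \left(5 r + 6\right) = 8 \left(6 + 5 r\right) = 48 + 40 r$)
$\sqrt{E{\left(29 \right)} M{\left(-8,2 \right)} + z{\left(-466 \right)}} = \sqrt{29 \left(48 + 40 \left(-8\right)\right) - -932} = \sqrt{29 \left(48 - 320\right) + 932} = \sqrt{29 \left(-272\right) + 932} = \sqrt{-7888 + 932} = \sqrt{-6956} = 2 i \sqrt{1739}$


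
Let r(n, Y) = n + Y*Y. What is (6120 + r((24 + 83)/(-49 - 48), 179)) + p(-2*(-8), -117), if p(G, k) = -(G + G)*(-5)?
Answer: 3717030/97 ≈ 38320.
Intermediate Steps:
p(G, k) = 10*G (p(G, k) = -2*G*(-5) = -(-10)*G = 10*G)
r(n, Y) = n + Y²
(6120 + r((24 + 83)/(-49 - 48), 179)) + p(-2*(-8), -117) = (6120 + ((24 + 83)/(-49 - 48) + 179²)) + 10*(-2*(-8)) = (6120 + (107/(-97) + 32041)) + 10*16 = (6120 + (107*(-1/97) + 32041)) + 160 = (6120 + (-107/97 + 32041)) + 160 = (6120 + 3107870/97) + 160 = 3701510/97 + 160 = 3717030/97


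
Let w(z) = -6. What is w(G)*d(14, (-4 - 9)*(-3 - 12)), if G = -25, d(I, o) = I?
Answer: -84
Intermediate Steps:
w(G)*d(14, (-4 - 9)*(-3 - 12)) = -6*14 = -84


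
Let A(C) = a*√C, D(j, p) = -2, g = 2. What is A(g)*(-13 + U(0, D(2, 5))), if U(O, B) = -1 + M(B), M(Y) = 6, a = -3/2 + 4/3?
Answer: 4*√2/3 ≈ 1.8856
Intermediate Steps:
a = -⅙ (a = -3*½ + 4*(⅓) = -3/2 + 4/3 = -⅙ ≈ -0.16667)
A(C) = -√C/6
U(O, B) = 5 (U(O, B) = -1 + 6 = 5)
A(g)*(-13 + U(0, D(2, 5))) = (-√2/6)*(-13 + 5) = -√2/6*(-8) = 4*√2/3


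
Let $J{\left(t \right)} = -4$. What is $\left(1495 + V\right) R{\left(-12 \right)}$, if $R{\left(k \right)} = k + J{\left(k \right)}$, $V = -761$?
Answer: $-11744$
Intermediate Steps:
$R{\left(k \right)} = -4 + k$ ($R{\left(k \right)} = k - 4 = -4 + k$)
$\left(1495 + V\right) R{\left(-12 \right)} = \left(1495 - 761\right) \left(-4 - 12\right) = 734 \left(-16\right) = -11744$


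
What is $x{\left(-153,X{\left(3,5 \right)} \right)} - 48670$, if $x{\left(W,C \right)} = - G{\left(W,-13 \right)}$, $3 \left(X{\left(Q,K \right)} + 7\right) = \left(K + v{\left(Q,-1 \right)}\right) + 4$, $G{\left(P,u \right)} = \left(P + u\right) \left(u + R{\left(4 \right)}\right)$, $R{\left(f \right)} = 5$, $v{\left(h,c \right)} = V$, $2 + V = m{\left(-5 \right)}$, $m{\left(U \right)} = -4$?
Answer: $-49998$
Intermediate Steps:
$V = -6$ ($V = -2 - 4 = -6$)
$v{\left(h,c \right)} = -6$
$G{\left(P,u \right)} = \left(5 + u\right) \left(P + u\right)$ ($G{\left(P,u \right)} = \left(P + u\right) \left(u + 5\right) = \left(P + u\right) \left(5 + u\right) = \left(5 + u\right) \left(P + u\right)$)
$X{\left(Q,K \right)} = - \frac{23}{3} + \frac{K}{3}$ ($X{\left(Q,K \right)} = -7 + \frac{\left(K - 6\right) + 4}{3} = -7 + \frac{\left(-6 + K\right) + 4}{3} = -7 + \frac{-2 + K}{3} = -7 + \left(- \frac{2}{3} + \frac{K}{3}\right) = - \frac{23}{3} + \frac{K}{3}$)
$x{\left(W,C \right)} = -104 + 8 W$ ($x{\left(W,C \right)} = - (\left(-13\right)^{2} + 5 W + 5 \left(-13\right) + W \left(-13\right)) = - (169 + 5 W - 65 - 13 W) = - (104 - 8 W) = -104 + 8 W$)
$x{\left(-153,X{\left(3,5 \right)} \right)} - 48670 = \left(-104 + 8 \left(-153\right)\right) - 48670 = \left(-104 - 1224\right) - 48670 = -1328 - 48670 = -49998$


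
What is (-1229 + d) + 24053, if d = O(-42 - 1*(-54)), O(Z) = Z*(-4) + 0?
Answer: 22776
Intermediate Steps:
O(Z) = -4*Z (O(Z) = -4*Z + 0 = -4*Z)
d = -48 (d = -4*(-42 - 1*(-54)) = -4*(-42 + 54) = -4*12 = -48)
(-1229 + d) + 24053 = (-1229 - 48) + 24053 = -1277 + 24053 = 22776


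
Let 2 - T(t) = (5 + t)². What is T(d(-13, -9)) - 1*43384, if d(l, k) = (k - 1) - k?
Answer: -43398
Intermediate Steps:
d(l, k) = -1 (d(l, k) = (-1 + k) - k = -1)
T(t) = 2 - (5 + t)²
T(d(-13, -9)) - 1*43384 = (2 - (5 - 1)²) - 1*43384 = (2 - 1*4²) - 43384 = (2 - 1*16) - 43384 = (2 - 16) - 43384 = -14 - 43384 = -43398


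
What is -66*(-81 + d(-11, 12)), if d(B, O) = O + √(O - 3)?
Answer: 4356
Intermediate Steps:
d(B, O) = O + √(-3 + O)
-66*(-81 + d(-11, 12)) = -66*(-81 + (12 + √(-3 + 12))) = -66*(-81 + (12 + √9)) = -66*(-81 + (12 + 3)) = -66*(-81 + 15) = -66*(-66) = 4356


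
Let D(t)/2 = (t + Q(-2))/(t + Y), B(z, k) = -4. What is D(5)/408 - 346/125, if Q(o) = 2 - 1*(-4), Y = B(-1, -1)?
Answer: -69209/25500 ≈ -2.7141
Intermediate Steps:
Y = -4
Q(o) = 6 (Q(o) = 2 + 4 = 6)
D(t) = 2*(6 + t)/(-4 + t) (D(t) = 2*((t + 6)/(t - 4)) = 2*((6 + t)/(-4 + t)) = 2*(6 + t)/(-4 + t))
D(5)/408 - 346/125 = (2*(6 + 5)/(-4 + 5))/408 - 346/125 = (2*11/1)*(1/408) - 346*1/125 = (2*1*11)*(1/408) - 346/125 = 22*(1/408) - 346/125 = 11/204 - 346/125 = -69209/25500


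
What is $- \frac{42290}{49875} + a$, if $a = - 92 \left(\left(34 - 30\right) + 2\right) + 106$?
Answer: $- \frac{4457308}{9975} \approx -446.85$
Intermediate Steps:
$a = -446$ ($a = - 92 \left(4 + 2\right) + 106 = \left(-92\right) 6 + 106 = -552 + 106 = -446$)
$- \frac{42290}{49875} + a = - \frac{42290}{49875} - 446 = \left(-42290\right) \frac{1}{49875} - 446 = - \frac{8458}{9975} - 446 = - \frac{4457308}{9975}$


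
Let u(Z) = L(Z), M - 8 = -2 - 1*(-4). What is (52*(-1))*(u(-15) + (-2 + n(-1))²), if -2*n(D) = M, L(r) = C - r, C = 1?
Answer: -3380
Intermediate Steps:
L(r) = 1 - r
M = 10 (M = 8 + (-2 - 1*(-4)) = 8 + (-2 + 4) = 8 + 2 = 10)
n(D) = -5 (n(D) = -½*10 = -5)
u(Z) = 1 - Z
(52*(-1))*(u(-15) + (-2 + n(-1))²) = (52*(-1))*((1 - 1*(-15)) + (-2 - 5)²) = -52*((1 + 15) + (-7)²) = -52*(16 + 49) = -52*65 = -3380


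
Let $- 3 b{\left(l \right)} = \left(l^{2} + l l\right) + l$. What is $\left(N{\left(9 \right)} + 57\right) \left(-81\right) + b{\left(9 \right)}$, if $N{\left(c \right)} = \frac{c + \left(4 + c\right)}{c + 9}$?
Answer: $-4773$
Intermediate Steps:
$b{\left(l \right)} = - \frac{2 l^{2}}{3} - \frac{l}{3}$ ($b{\left(l \right)} = - \frac{\left(l^{2} + l l\right) + l}{3} = - \frac{\left(l^{2} + l^{2}\right) + l}{3} = - \frac{2 l^{2} + l}{3} = - \frac{l + 2 l^{2}}{3} = - \frac{2 l^{2}}{3} - \frac{l}{3}$)
$N{\left(c \right)} = \frac{4 + 2 c}{9 + c}$
$\left(N{\left(9 \right)} + 57\right) \left(-81\right) + b{\left(9 \right)} = \left(\frac{2 \left(2 + 9\right)}{9 + 9} + 57\right) \left(-81\right) - 3 \left(1 + 2 \cdot 9\right) = \left(2 \cdot \frac{1}{18} \cdot 11 + 57\right) \left(-81\right) - 3 \left(1 + 18\right) = \left(2 \cdot \frac{1}{18} \cdot 11 + 57\right) \left(-81\right) - 3 \cdot 19 = \left(\frac{11}{9} + 57\right) \left(-81\right) - 57 = \frac{524}{9} \left(-81\right) - 57 = -4716 - 57 = -4773$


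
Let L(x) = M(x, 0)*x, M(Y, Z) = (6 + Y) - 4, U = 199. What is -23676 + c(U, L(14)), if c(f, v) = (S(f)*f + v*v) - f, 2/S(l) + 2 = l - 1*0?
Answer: 5181695/197 ≈ 26303.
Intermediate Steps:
M(Y, Z) = 2 + Y
S(l) = 2/(-2 + l) (S(l) = 2/(-2 + (l - 1*0)) = 2/(-2 + (l + 0)) = 2/(-2 + l))
L(x) = x*(2 + x) (L(x) = (2 + x)*x = x*(2 + x))
c(f, v) = v² - f + 2*f/(-2 + f) (c(f, v) = ((2/(-2 + f))*f + v*v) - f = (2*f/(-2 + f) + v²) - f = (v² + 2*f/(-2 + f)) - f = v² - f + 2*f/(-2 + f))
-23676 + c(U, L(14)) = -23676 + (2*199 + (-2 + 199)*((14*(2 + 14))² - 1*199))/(-2 + 199) = -23676 + (398 + 197*((14*16)² - 199))/197 = -23676 + (398 + 197*(224² - 199))/197 = -23676 + (398 + 197*(50176 - 199))/197 = -23676 + (398 + 197*49977)/197 = -23676 + (398 + 9845469)/197 = -23676 + (1/197)*9845867 = -23676 + 9845867/197 = 5181695/197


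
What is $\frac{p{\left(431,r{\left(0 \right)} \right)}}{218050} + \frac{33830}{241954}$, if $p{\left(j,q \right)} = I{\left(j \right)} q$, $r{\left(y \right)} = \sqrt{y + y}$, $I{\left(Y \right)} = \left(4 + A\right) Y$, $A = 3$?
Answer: $\frac{16915}{120977} \approx 0.13982$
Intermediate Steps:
$I{\left(Y \right)} = 7 Y$ ($I{\left(Y \right)} = \left(4 + 3\right) Y = 7 Y$)
$r{\left(y \right)} = \sqrt{2} \sqrt{y}$ ($r{\left(y \right)} = \sqrt{2 y} = \sqrt{2} \sqrt{y}$)
$p{\left(j,q \right)} = 7 j q$
$\frac{p{\left(431,r{\left(0 \right)} \right)}}{218050} + \frac{33830}{241954} = \frac{7 \cdot 431 \sqrt{2} \sqrt{0}}{218050} + \frac{33830}{241954} = 7 \cdot 431 \sqrt{2} \cdot 0 \cdot \frac{1}{218050} + 33830 \cdot \frac{1}{241954} = 7 \cdot 431 \cdot 0 \cdot \frac{1}{218050} + \frac{16915}{120977} = 0 \cdot \frac{1}{218050} + \frac{16915}{120977} = 0 + \frac{16915}{120977} = \frac{16915}{120977}$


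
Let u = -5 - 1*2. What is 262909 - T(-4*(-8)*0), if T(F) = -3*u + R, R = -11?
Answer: 262899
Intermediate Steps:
u = -7 (u = -5 - 2 = -7)
T(F) = 10 (T(F) = -3*(-7) - 11 = 21 - 11 = 10)
262909 - T(-4*(-8)*0) = 262909 - 1*10 = 262909 - 10 = 262899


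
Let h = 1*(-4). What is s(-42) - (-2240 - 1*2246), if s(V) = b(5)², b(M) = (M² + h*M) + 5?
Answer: 4586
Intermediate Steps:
h = -4
b(M) = 5 + M² - 4*M (b(M) = (M² - 4*M) + 5 = 5 + M² - 4*M)
s(V) = 100 (s(V) = (5 + 5² - 4*5)² = (5 + 25 - 20)² = 10² = 100)
s(-42) - (-2240 - 1*2246) = 100 - (-2240 - 1*2246) = 100 - (-2240 - 2246) = 100 - 1*(-4486) = 100 + 4486 = 4586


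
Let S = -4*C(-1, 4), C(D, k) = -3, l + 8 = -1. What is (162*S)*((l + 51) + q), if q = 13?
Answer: 106920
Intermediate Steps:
l = -9 (l = -8 - 1 = -9)
S = 12 (S = -4*(-3) = 12)
(162*S)*((l + 51) + q) = (162*12)*((-9 + 51) + 13) = 1944*(42 + 13) = 1944*55 = 106920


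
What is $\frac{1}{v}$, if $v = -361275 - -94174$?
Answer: $- \frac{1}{267101} \approx -3.7439 \cdot 10^{-6}$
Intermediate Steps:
$v = -267101$ ($v = -361275 + 94174 = -267101$)
$\frac{1}{v} = \frac{1}{-267101} = - \frac{1}{267101}$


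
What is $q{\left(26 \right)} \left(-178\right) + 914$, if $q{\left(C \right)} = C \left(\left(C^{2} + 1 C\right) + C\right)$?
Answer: $-3368270$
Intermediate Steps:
$q{\left(C \right)} = C \left(C^{2} + 2 C\right)$ ($q{\left(C \right)} = C \left(\left(C^{2} + C\right) + C\right) = C \left(\left(C + C^{2}\right) + C\right) = C \left(C^{2} + 2 C\right)$)
$q{\left(26 \right)} \left(-178\right) + 914 = 26^{2} \left(2 + 26\right) \left(-178\right) + 914 = 676 \cdot 28 \left(-178\right) + 914 = 18928 \left(-178\right) + 914 = -3369184 + 914 = -3368270$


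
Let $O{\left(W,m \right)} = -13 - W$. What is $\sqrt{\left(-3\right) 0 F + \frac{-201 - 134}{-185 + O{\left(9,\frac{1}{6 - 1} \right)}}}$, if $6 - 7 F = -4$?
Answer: $\frac{\sqrt{7705}}{69} \approx 1.2721$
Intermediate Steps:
$F = \frac{10}{7}$ ($F = \frac{6}{7} - - \frac{4}{7} = \frac{6}{7} + \frac{4}{7} = \frac{10}{7} \approx 1.4286$)
$\sqrt{\left(-3\right) 0 F + \frac{-201 - 134}{-185 + O{\left(9,\frac{1}{6 - 1} \right)}}} = \sqrt{\left(-3\right) 0 \cdot \frac{10}{7} + \frac{-201 - 134}{-185 - 22}} = \sqrt{0 \cdot \frac{10}{7} - \frac{335}{-185 - 22}} = \sqrt{0 - \frac{335}{-185 - 22}} = \sqrt{0 - \frac{335}{-207}} = \sqrt{0 - - \frac{335}{207}} = \sqrt{0 + \frac{335}{207}} = \sqrt{\frac{335}{207}} = \frac{\sqrt{7705}}{69}$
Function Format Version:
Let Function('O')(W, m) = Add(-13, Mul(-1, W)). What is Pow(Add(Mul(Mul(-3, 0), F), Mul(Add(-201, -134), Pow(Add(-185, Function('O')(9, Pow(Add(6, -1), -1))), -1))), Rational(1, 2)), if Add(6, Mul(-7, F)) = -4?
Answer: Mul(Rational(1, 69), Pow(7705, Rational(1, 2))) ≈ 1.2721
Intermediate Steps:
F = Rational(10, 7) (F = Add(Rational(6, 7), Mul(Rational(-1, 7), -4)) = Add(Rational(6, 7), Rational(4, 7)) = Rational(10, 7) ≈ 1.4286)
Pow(Add(Mul(Mul(-3, 0), F), Mul(Add(-201, -134), Pow(Add(-185, Function('O')(9, Pow(Add(6, -1), -1))), -1))), Rational(1, 2)) = Pow(Add(Mul(Mul(-3, 0), Rational(10, 7)), Mul(Add(-201, -134), Pow(Add(-185, Add(-13, Mul(-1, 9))), -1))), Rational(1, 2)) = Pow(Add(Mul(0, Rational(10, 7)), Mul(-335, Pow(Add(-185, Add(-13, -9)), -1))), Rational(1, 2)) = Pow(Add(0, Mul(-335, Pow(Add(-185, -22), -1))), Rational(1, 2)) = Pow(Add(0, Mul(-335, Pow(-207, -1))), Rational(1, 2)) = Pow(Add(0, Mul(-335, Rational(-1, 207))), Rational(1, 2)) = Pow(Add(0, Rational(335, 207)), Rational(1, 2)) = Pow(Rational(335, 207), Rational(1, 2)) = Mul(Rational(1, 69), Pow(7705, Rational(1, 2)))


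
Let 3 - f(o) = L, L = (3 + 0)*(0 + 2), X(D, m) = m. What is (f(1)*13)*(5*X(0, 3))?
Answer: -585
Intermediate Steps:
L = 6 (L = 3*2 = 6)
f(o) = -3 (f(o) = 3 - 1*6 = 3 - 6 = -3)
(f(1)*13)*(5*X(0, 3)) = (-3*13)*(5*3) = -39*15 = -585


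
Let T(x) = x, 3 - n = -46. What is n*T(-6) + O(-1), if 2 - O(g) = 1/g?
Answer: -291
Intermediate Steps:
n = 49 (n = 3 - 1*(-46) = 3 + 46 = 49)
O(g) = 2 - 1/g
n*T(-6) + O(-1) = 49*(-6) + (2 - 1/(-1)) = -294 + (2 - 1*(-1)) = -294 + (2 + 1) = -294 + 3 = -291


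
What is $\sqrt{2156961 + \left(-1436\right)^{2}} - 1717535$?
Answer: $-1717535 + \sqrt{4219057} \approx -1.7155 \cdot 10^{6}$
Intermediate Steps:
$\sqrt{2156961 + \left(-1436\right)^{2}} - 1717535 = \sqrt{2156961 + 2062096} - 1717535 = \sqrt{4219057} - 1717535 = -1717535 + \sqrt{4219057}$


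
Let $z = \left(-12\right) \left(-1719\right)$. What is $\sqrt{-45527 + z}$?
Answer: $i \sqrt{24899} \approx 157.79 i$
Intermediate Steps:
$z = 20628$
$\sqrt{-45527 + z} = \sqrt{-45527 + 20628} = \sqrt{-24899} = i \sqrt{24899}$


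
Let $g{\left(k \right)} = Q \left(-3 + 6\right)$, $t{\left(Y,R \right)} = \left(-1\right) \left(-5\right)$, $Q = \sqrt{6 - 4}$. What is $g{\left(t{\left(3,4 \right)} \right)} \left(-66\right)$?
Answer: $- 198 \sqrt{2} \approx -280.01$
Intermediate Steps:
$Q = \sqrt{2} \approx 1.4142$
$t{\left(Y,R \right)} = 5$
$g{\left(k \right)} = 3 \sqrt{2}$ ($g{\left(k \right)} = \sqrt{2} \left(-3 + 6\right) = \sqrt{2} \cdot 3 = 3 \sqrt{2}$)
$g{\left(t{\left(3,4 \right)} \right)} \left(-66\right) = 3 \sqrt{2} \left(-66\right) = - 198 \sqrt{2}$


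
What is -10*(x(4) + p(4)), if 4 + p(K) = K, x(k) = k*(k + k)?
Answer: -320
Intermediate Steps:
x(k) = 2*k² (x(k) = k*(2*k) = 2*k²)
p(K) = -4 + K
-10*(x(4) + p(4)) = -10*(2*4² + (-4 + 4)) = -10*(2*16 + 0) = -10*(32 + 0) = -10*32 = -320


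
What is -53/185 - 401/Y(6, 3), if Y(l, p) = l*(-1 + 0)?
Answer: 73867/1110 ≈ 66.547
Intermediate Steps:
Y(l, p) = -l (Y(l, p) = l*(-1) = -l)
-53/185 - 401/Y(6, 3) = -53/185 - 401/((-1*6)) = -53*1/185 - 401/(-6) = -53/185 - 401*(-1/6) = -53/185 + 401/6 = 73867/1110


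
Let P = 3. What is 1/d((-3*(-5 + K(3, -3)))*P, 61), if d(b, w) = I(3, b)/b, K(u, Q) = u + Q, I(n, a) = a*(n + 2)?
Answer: 1/5 ≈ 0.20000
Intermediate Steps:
I(n, a) = a*(2 + n)
K(u, Q) = Q + u
d(b, w) = 5 (d(b, w) = (b*(2 + 3))/b = (b*5)/b = (5*b)/b = 5)
1/d((-3*(-5 + K(3, -3)))*P, 61) = 1/5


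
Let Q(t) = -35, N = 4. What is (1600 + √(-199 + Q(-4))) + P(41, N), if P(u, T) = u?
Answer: 1641 + 3*I*√26 ≈ 1641.0 + 15.297*I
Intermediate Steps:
(1600 + √(-199 + Q(-4))) + P(41, N) = (1600 + √(-199 - 35)) + 41 = (1600 + √(-234)) + 41 = (1600 + 3*I*√26) + 41 = 1641 + 3*I*√26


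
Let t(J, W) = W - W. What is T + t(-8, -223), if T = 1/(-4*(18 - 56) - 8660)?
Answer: -1/8508 ≈ -0.00011754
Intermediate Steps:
t(J, W) = 0
T = -1/8508 (T = 1/(-4*(-38) - 8660) = 1/(152 - 8660) = 1/(-8508) = -1/8508 ≈ -0.00011754)
T + t(-8, -223) = -1/8508 + 0 = -1/8508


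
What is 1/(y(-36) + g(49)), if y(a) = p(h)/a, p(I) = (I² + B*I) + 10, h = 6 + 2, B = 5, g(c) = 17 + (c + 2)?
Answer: 6/389 ≈ 0.015424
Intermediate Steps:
g(c) = 19 + c (g(c) = 17 + (2 + c) = 19 + c)
h = 8
p(I) = 10 + I² + 5*I (p(I) = (I² + 5*I) + 10 = 10 + I² + 5*I)
y(a) = 114/a (y(a) = (10 + 8² + 5*8)/a = (10 + 64 + 40)/a = 114/a)
1/(y(-36) + g(49)) = 1/(114/(-36) + (19 + 49)) = 1/(114*(-1/36) + 68) = 1/(-19/6 + 68) = 1/(389/6) = 6/389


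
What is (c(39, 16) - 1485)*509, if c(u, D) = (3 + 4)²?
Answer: -730924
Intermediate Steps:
c(u, D) = 49 (c(u, D) = 7² = 49)
(c(39, 16) - 1485)*509 = (49 - 1485)*509 = -1436*509 = -730924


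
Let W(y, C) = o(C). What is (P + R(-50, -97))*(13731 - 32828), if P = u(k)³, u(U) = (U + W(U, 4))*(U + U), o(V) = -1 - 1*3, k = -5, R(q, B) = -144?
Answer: -13918963032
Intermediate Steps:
o(V) = -4 (o(V) = -1 - 3 = -4)
W(y, C) = -4
u(U) = 2*U*(-4 + U) (u(U) = (U - 4)*(U + U) = (-4 + U)*(2*U) = 2*U*(-4 + U))
P = 729000 (P = (2*(-5)*(-4 - 5))³ = (2*(-5)*(-9))³ = 90³ = 729000)
(P + R(-50, -97))*(13731 - 32828) = (729000 - 144)*(13731 - 32828) = 728856*(-19097) = -13918963032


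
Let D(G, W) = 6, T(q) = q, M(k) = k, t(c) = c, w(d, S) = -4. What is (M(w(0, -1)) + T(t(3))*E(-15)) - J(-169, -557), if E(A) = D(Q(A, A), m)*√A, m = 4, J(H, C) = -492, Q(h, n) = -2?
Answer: 488 + 18*I*√15 ≈ 488.0 + 69.714*I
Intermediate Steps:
E(A) = 6*√A
(M(w(0, -1)) + T(t(3))*E(-15)) - J(-169, -557) = (-4 + 3*(6*√(-15))) - 1*(-492) = (-4 + 3*(6*(I*√15))) + 492 = (-4 + 3*(6*I*√15)) + 492 = (-4 + 18*I*√15) + 492 = 488 + 18*I*√15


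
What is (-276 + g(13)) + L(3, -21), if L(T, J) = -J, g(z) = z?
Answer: -242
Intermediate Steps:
(-276 + g(13)) + L(3, -21) = (-276 + 13) - 1*(-21) = -263 + 21 = -242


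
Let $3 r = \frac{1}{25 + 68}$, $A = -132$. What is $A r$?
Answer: $- \frac{44}{93} \approx -0.47312$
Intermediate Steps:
$r = \frac{1}{279}$ ($r = \frac{1}{3 \left(25 + 68\right)} = \frac{1}{3 \cdot 93} = \frac{1}{3} \cdot \frac{1}{93} = \frac{1}{279} \approx 0.0035842$)
$A r = \left(-132\right) \frac{1}{279} = - \frac{44}{93}$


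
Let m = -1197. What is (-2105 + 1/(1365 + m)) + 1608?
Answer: -83495/168 ≈ -496.99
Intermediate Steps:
(-2105 + 1/(1365 + m)) + 1608 = (-2105 + 1/(1365 - 1197)) + 1608 = (-2105 + 1/168) + 1608 = -353639/168 + 1608 = -83495/168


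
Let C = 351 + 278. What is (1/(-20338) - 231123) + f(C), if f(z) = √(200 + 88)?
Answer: -4700579575/20338 + 12*√2 ≈ -2.3111e+5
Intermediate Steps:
C = 629
f(z) = 12*√2 (f(z) = √288 = 12*√2)
(1/(-20338) - 231123) + f(C) = (1/(-20338) - 231123) + 12*√2 = (-1/20338 - 231123) + 12*√2 = -4700579575/20338 + 12*√2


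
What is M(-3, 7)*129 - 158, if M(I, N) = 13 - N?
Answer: 616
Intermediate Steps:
M(-3, 7)*129 - 158 = (13 - 1*7)*129 - 158 = (13 - 7)*129 - 158 = 6*129 - 158 = 774 - 158 = 616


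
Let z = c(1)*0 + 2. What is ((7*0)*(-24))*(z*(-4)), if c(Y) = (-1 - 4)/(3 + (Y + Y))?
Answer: 0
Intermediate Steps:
c(Y) = -5/(3 + 2*Y)
z = 2 (z = -5/(3 + 2*1)*0 + 2 = -5/(3 + 2)*0 + 2 = -5/5*0 + 2 = -5*1/5*0 + 2 = -1*0 + 2 = 0 + 2 = 2)
((7*0)*(-24))*(z*(-4)) = ((7*0)*(-24))*(2*(-4)) = (0*(-24))*(-8) = 0*(-8) = 0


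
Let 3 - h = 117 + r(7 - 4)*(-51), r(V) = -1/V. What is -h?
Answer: 131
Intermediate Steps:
h = -131 (h = 3 - (117 - 1/(7 - 4)*(-51)) = 3 - (117 - 1/3*(-51)) = 3 - (117 - 1*⅓*(-51)) = 3 - (117 - ⅓*(-51)) = 3 - (117 + 17) = 3 - 1*134 = 3 - 134 = -131)
-h = -1*(-131) = 131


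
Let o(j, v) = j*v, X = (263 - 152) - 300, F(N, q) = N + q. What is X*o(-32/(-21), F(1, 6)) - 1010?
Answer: -3026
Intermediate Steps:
X = -189 (X = 111 - 300 = -189)
X*o(-32/(-21), F(1, 6)) - 1010 = -189*(-32/(-21))*(1 + 6) - 1010 = -189*(-32*(-1/21))*7 - 1010 = -288*7 - 1010 = -189*32/3 - 1010 = -2016 - 1010 = -3026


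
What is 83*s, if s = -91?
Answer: -7553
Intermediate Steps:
83*s = 83*(-91) = -7553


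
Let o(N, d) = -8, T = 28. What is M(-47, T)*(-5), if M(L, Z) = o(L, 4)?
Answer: 40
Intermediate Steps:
M(L, Z) = -8
M(-47, T)*(-5) = -8*(-5) = 40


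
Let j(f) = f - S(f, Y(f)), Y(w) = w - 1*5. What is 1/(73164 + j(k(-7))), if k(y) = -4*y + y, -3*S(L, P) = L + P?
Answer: 3/219592 ≈ 1.3662e-5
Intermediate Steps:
Y(w) = -5 + w (Y(w) = w - 5 = -5 + w)
S(L, P) = -L/3 - P/3 (S(L, P) = -(L + P)/3 = -L/3 - P/3)
k(y) = -3*y
j(f) = -5/3 + 5*f/3 (j(f) = f - (-f/3 - (-5 + f)/3) = f - (-f/3 + (5/3 - f/3)) = f - (5/3 - 2*f/3) = f + (-5/3 + 2*f/3) = -5/3 + 5*f/3)
1/(73164 + j(k(-7))) = 1/(73164 + (-5/3 + 5*(-3*(-7))/3)) = 1/(73164 + (-5/3 + (5/3)*21)) = 1/(73164 + (-5/3 + 35)) = 1/(73164 + 100/3) = 1/(219592/3) = 3/219592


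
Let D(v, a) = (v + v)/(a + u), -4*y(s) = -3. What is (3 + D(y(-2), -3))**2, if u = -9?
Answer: 529/64 ≈ 8.2656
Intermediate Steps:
y(s) = 3/4 (y(s) = -1/4*(-3) = 3/4)
D(v, a) = 2*v/(-9 + a) (D(v, a) = (v + v)/(a - 9) = (2*v)/(-9 + a) = 2*v/(-9 + a))
(3 + D(y(-2), -3))**2 = (3 + 2*(3/4)/(-9 - 3))**2 = (3 + 2*(3/4)/(-12))**2 = (3 + 2*(3/4)*(-1/12))**2 = (3 - 1/8)**2 = (23/8)**2 = 529/64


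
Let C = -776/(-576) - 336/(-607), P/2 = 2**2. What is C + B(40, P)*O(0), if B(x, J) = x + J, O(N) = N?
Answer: 83071/43704 ≈ 1.9008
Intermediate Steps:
P = 8 (P = 2*2**2 = 2*4 = 8)
B(x, J) = J + x
C = 83071/43704 (C = -776*(-1/576) - 336*(-1/607) = 97/72 + 336/607 = 83071/43704 ≈ 1.9008)
C + B(40, P)*O(0) = 83071/43704 + (8 + 40)*0 = 83071/43704 + 48*0 = 83071/43704 + 0 = 83071/43704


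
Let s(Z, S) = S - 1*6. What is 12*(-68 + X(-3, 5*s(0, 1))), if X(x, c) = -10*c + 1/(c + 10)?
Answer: 10916/5 ≈ 2183.2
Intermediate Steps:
s(Z, S) = -6 + S (s(Z, S) = S - 6 = -6 + S)
X(x, c) = 1/(10 + c) - 10*c (X(x, c) = -10*c + 1/(10 + c) = 1/(10 + c) - 10*c)
12*(-68 + X(-3, 5*s(0, 1))) = 12*(-68 + (1 - 500*(-6 + 1) - 10*25*(-6 + 1)²)/(10 + 5*(-6 + 1))) = 12*(-68 + (1 - 500*(-5) - 10*(5*(-5))²)/(10 + 5*(-5))) = 12*(-68 + (1 - 100*(-25) - 10*(-25)²)/(10 - 25)) = 12*(-68 + (1 + 2500 - 10*625)/(-15)) = 12*(-68 - (1 + 2500 - 6250)/15) = 12*(-68 - 1/15*(-3749)) = 12*(-68 + 3749/15) = 12*(2729/15) = 10916/5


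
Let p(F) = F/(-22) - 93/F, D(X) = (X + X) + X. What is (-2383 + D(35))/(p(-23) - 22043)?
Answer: 1152668/11151183 ≈ 0.10337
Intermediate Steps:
D(X) = 3*X (D(X) = 2*X + X = 3*X)
p(F) = -93/F - F/22 (p(F) = F*(-1/22) - 93/F = -F/22 - 93/F = -93/F - F/22)
(-2383 + D(35))/(p(-23) - 22043) = (-2383 + 3*35)/((-93/(-23) - 1/22*(-23)) - 22043) = (-2383 + 105)/((-93*(-1/23) + 23/22) - 22043) = -2278/((93/23 + 23/22) - 22043) = -2278/(2575/506 - 22043) = -2278/(-11151183/506) = -2278*(-506/11151183) = 1152668/11151183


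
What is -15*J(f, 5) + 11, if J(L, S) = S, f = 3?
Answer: -64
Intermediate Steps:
-15*J(f, 5) + 11 = -15*5 + 11 = -75 + 11 = -64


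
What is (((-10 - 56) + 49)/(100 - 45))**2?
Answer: 289/3025 ≈ 0.095537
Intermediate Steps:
(((-10 - 56) + 49)/(100 - 45))**2 = ((-66 + 49)/55)**2 = (-17*1/55)**2 = (-17/55)**2 = 289/3025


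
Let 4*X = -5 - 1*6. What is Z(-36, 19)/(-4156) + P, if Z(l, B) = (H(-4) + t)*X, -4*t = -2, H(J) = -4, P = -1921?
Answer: -63869485/33248 ≈ -1921.0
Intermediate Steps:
X = -11/4 (X = (-5 - 1*6)/4 = (-5 - 6)/4 = (1/4)*(-11) = -11/4 ≈ -2.7500)
t = 1/2 (t = -1/4*(-2) = 1/2 ≈ 0.50000)
Z(l, B) = 77/8 (Z(l, B) = (-4 + 1/2)*(-11/4) = -7/2*(-11/4) = 77/8)
Z(-36, 19)/(-4156) + P = (77/8)/(-4156) - 1921 = (77/8)*(-1/4156) - 1921 = -77/33248 - 1921 = -63869485/33248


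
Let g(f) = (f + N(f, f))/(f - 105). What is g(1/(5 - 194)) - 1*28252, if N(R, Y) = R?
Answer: -280344595/9923 ≈ -28252.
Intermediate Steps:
g(f) = 2*f/(-105 + f) (g(f) = (f + f)/(f - 105) = (2*f)/(-105 + f) = 2*f/(-105 + f))
g(1/(5 - 194)) - 1*28252 = 2/((5 - 194)*(-105 + 1/(5 - 194))) - 1*28252 = 2/(-189*(-105 + 1/(-189))) - 28252 = 2*(-1/189)/(-105 - 1/189) - 28252 = 2*(-1/189)/(-19846/189) - 28252 = 2*(-1/189)*(-189/19846) - 28252 = 1/9923 - 28252 = -280344595/9923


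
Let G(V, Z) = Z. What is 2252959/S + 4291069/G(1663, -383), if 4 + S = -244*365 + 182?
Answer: -382261678155/34041806 ≈ -11229.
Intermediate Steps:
S = -88882 (S = -4 + (-244*365 + 182) = -4 + (-89060 + 182) = -4 - 88878 = -88882)
2252959/S + 4291069/G(1663, -383) = 2252959/(-88882) + 4291069/(-383) = 2252959*(-1/88882) + 4291069*(-1/383) = -2252959/88882 - 4291069/383 = -382261678155/34041806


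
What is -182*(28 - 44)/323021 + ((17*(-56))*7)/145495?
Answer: -246990072/6713991485 ≈ -0.036787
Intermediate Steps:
-182*(28 - 44)/323021 + ((17*(-56))*7)/145495 = -182*(-16)*(1/323021) - 952*7*(1/145495) = 2912*(1/323021) - 6664*1/145495 = 2912/323021 - 952/20785 = -246990072/6713991485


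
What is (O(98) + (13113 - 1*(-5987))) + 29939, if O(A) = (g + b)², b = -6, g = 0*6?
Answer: 49075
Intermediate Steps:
g = 0
O(A) = 36 (O(A) = (0 - 6)² = (-6)² = 36)
(O(98) + (13113 - 1*(-5987))) + 29939 = (36 + (13113 - 1*(-5987))) + 29939 = (36 + (13113 + 5987)) + 29939 = (36 + 19100) + 29939 = 19136 + 29939 = 49075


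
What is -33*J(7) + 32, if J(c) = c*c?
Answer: -1585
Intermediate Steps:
J(c) = c**2
-33*J(7) + 32 = -33*7**2 + 32 = -33*49 + 32 = -1617 + 32 = -1585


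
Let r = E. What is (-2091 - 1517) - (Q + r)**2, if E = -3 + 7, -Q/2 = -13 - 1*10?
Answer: -6108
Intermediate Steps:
Q = 46 (Q = -2*(-13 - 1*10) = -2*(-13 - 10) = -2*(-23) = 46)
E = 4
r = 4
(-2091 - 1517) - (Q + r)**2 = (-2091 - 1517) - (46 + 4)**2 = -3608 - 1*50**2 = -3608 - 1*2500 = -3608 - 2500 = -6108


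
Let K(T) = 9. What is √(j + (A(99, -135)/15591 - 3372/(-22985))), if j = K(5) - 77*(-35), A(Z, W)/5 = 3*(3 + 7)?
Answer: √38585687621720766630/119453045 ≈ 52.002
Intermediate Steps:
A(Z, W) = 150 (A(Z, W) = 5*(3*(3 + 7)) = 5*(3*10) = 5*30 = 150)
j = 2704 (j = 9 - 77*(-35) = 9 + 2695 = 2704)
√(j + (A(99, -135)/15591 - 3372/(-22985))) = √(2704 + (150/15591 - 3372/(-22985))) = √(2704 + (150*(1/15591) - 3372*(-1/22985))) = √(2704 + (50/5197 + 3372/22985)) = √(2704 + 18673534/119453045) = √(323019707214/119453045) = √38585687621720766630/119453045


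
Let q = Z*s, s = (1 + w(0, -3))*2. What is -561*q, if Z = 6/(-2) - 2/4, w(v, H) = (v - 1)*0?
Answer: 3927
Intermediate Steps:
w(v, H) = 0 (w(v, H) = (-1 + v)*0 = 0)
Z = -7/2 (Z = 6*(-1/2) - 2*1/4 = -3 - 1/2 = -7/2 ≈ -3.5000)
s = 2 (s = (1 + 0)*2 = 1*2 = 2)
q = -7 (q = -7/2*2 = -7)
-561*q = -561*(-7) = 3927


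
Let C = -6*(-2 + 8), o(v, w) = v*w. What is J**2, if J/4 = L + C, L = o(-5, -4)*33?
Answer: 6230016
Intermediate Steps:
L = 660 (L = -5*(-4)*33 = 20*33 = 660)
C = -36 (C = -6*6 = -36)
J = 2496 (J = 4*(660 - 36) = 4*624 = 2496)
J**2 = 2496**2 = 6230016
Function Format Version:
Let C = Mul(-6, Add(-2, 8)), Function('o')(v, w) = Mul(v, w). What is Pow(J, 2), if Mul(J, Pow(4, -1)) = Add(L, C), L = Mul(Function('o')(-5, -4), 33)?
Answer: 6230016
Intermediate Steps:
L = 660 (L = Mul(Mul(-5, -4), 33) = Mul(20, 33) = 660)
C = -36 (C = Mul(-6, 6) = -36)
J = 2496 (J = Mul(4, Add(660, -36)) = Mul(4, 624) = 2496)
Pow(J, 2) = Pow(2496, 2) = 6230016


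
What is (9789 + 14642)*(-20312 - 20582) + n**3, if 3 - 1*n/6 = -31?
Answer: -990591650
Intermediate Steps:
n = 204 (n = 18 - 6*(-31) = 18 + 186 = 204)
(9789 + 14642)*(-20312 - 20582) + n**3 = (9789 + 14642)*(-20312 - 20582) + 204**3 = 24431*(-40894) + 8489664 = -999081314 + 8489664 = -990591650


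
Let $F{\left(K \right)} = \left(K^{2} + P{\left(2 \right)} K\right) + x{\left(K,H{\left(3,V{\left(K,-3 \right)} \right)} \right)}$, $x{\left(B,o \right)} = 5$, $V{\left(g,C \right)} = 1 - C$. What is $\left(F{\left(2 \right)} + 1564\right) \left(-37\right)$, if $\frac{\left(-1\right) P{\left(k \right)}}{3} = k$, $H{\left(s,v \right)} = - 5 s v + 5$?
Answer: $-57757$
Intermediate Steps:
$H{\left(s,v \right)} = 5 - 5 s v$ ($H{\left(s,v \right)} = - 5 s v + 5 = 5 - 5 s v$)
$P{\left(k \right)} = - 3 k$
$F{\left(K \right)} = 5 + K^{2} - 6 K$ ($F{\left(K \right)} = \left(K^{2} + \left(-3\right) 2 K\right) + 5 = \left(K^{2} - 6 K\right) + 5 = 5 + K^{2} - 6 K$)
$\left(F{\left(2 \right)} + 1564\right) \left(-37\right) = \left(\left(5 + 2^{2} - 12\right) + 1564\right) \left(-37\right) = \left(\left(5 + 4 - 12\right) + 1564\right) \left(-37\right) = \left(-3 + 1564\right) \left(-37\right) = 1561 \left(-37\right) = -57757$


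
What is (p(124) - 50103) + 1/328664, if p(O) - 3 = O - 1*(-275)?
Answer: -16334929463/328664 ≈ -49701.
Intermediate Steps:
p(O) = 278 + O (p(O) = 3 + (O - 1*(-275)) = 3 + (O + 275) = 3 + (275 + O) = 278 + O)
(p(124) - 50103) + 1/328664 = ((278 + 124) - 50103) + 1/328664 = (402 - 50103) + 1/328664 = -49701 + 1/328664 = -16334929463/328664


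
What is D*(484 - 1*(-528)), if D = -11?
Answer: -11132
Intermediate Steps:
D*(484 - 1*(-528)) = -11*(484 - 1*(-528)) = -11*(484 + 528) = -11*1012 = -11132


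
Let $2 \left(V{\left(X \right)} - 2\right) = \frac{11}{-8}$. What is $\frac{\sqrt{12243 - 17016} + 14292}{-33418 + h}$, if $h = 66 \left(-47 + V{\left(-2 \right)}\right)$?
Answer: $- \frac{114336}{291467} - \frac{8 i \sqrt{4773}}{291467} \approx -0.39228 - 0.0018963 i$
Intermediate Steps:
$V{\left(X \right)} = \frac{21}{16}$ ($V{\left(X \right)} = 2 + \frac{11 \frac{1}{-8}}{2} = 2 + \frac{11 \left(- \frac{1}{8}\right)}{2} = 2 + \frac{1}{2} \left(- \frac{11}{8}\right) = 2 - \frac{11}{16} = \frac{21}{16}$)
$h = - \frac{24123}{8}$ ($h = 66 \left(-47 + \frac{21}{16}\right) = 66 \left(- \frac{731}{16}\right) = - \frac{24123}{8} \approx -3015.4$)
$\frac{\sqrt{12243 - 17016} + 14292}{-33418 + h} = \frac{\sqrt{12243 - 17016} + 14292}{-33418 - \frac{24123}{8}} = \frac{\sqrt{-4773} + 14292}{- \frac{291467}{8}} = \left(i \sqrt{4773} + 14292\right) \left(- \frac{8}{291467}\right) = \left(14292 + i \sqrt{4773}\right) \left(- \frac{8}{291467}\right) = - \frac{114336}{291467} - \frac{8 i \sqrt{4773}}{291467}$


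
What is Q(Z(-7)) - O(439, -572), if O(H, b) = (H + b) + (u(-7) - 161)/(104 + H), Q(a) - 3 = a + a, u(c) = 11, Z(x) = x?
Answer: 22132/181 ≈ 122.28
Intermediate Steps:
Q(a) = 3 + 2*a (Q(a) = 3 + (a + a) = 3 + 2*a)
O(H, b) = H + b - 150/(104 + H) (O(H, b) = (H + b) + (11 - 161)/(104 + H) = (H + b) - 150/(104 + H) = H + b - 150/(104 + H))
Q(Z(-7)) - O(439, -572) = (3 + 2*(-7)) - (-150 + 439² + 104*439 + 104*(-572) + 439*(-572))/(104 + 439) = (3 - 14) - (-150 + 192721 + 45656 - 59488 - 251108)/543 = -11 - (-72369)/543 = -11 - 1*(-24123/181) = -11 + 24123/181 = 22132/181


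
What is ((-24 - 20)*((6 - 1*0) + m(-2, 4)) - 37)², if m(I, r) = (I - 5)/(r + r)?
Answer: 275625/4 ≈ 68906.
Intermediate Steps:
m(I, r) = (-5 + I)/(2*r) (m(I, r) = (-5 + I)/((2*r)) = (-5 + I)*(1/(2*r)) = (-5 + I)/(2*r))
((-24 - 20)*((6 - 1*0) + m(-2, 4)) - 37)² = ((-24 - 20)*((6 - 1*0) + (½)*(-5 - 2)/4) - 37)² = (-44*((6 + 0) + (½)*(¼)*(-7)) - 37)² = (-44*(6 - 7/8) - 37)² = (-44*41/8 - 37)² = (-451/2 - 37)² = (-525/2)² = 275625/4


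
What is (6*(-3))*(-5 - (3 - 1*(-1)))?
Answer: 162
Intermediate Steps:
(6*(-3))*(-5 - (3 - 1*(-1))) = -18*(-5 - (3 + 1)) = -18*(-5 - 1*4) = -18*(-5 - 4) = -18*(-9) = 162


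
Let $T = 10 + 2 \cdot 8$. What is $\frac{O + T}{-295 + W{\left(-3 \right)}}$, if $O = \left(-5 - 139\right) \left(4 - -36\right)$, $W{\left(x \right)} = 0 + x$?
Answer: $\frac{2867}{149} \approx 19.242$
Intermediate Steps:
$W{\left(x \right)} = x$
$T = 26$ ($T = 10 + 16 = 26$)
$O = -5760$ ($O = - 144 \left(4 + \left(42 - 6\right)\right) = - 144 \left(4 + 36\right) = \left(-144\right) 40 = -5760$)
$\frac{O + T}{-295 + W{\left(-3 \right)}} = \frac{-5760 + 26}{-295 - 3} = - \frac{5734}{-298} = \left(-5734\right) \left(- \frac{1}{298}\right) = \frac{2867}{149}$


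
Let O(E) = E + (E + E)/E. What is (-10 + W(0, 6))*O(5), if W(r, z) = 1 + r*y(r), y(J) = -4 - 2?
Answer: -63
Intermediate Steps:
y(J) = -6
W(r, z) = 1 - 6*r (W(r, z) = 1 + r*(-6) = 1 - 6*r)
O(E) = 2 + E (O(E) = E + (2*E)/E = E + 2 = 2 + E)
(-10 + W(0, 6))*O(5) = (-10 + (1 - 6*0))*(2 + 5) = (-10 + (1 + 0))*7 = (-10 + 1)*7 = -9*7 = -63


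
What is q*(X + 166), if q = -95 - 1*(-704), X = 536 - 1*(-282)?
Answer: 599256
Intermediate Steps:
X = 818 (X = 536 + 282 = 818)
q = 609 (q = -95 + 704 = 609)
q*(X + 166) = 609*(818 + 166) = 609*984 = 599256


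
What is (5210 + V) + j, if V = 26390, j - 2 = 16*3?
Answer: 31650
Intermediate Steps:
j = 50 (j = 2 + 16*3 = 2 + 48 = 50)
(5210 + V) + j = (5210 + 26390) + 50 = 31600 + 50 = 31650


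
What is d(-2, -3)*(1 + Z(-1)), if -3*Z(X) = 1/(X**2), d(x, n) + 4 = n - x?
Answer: -10/3 ≈ -3.3333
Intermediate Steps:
d(x, n) = -4 + n - x (d(x, n) = -4 + (n - x) = -4 + n - x)
Z(X) = -1/(3*X**2)
d(-2, -3)*(1 + Z(-1)) = (-4 - 3 - 1*(-2))*(1 - 1/3/(-1)**2) = (-4 - 3 + 2)*(1 - 1/3*1) = -5*(1 - 1/3) = -5*2/3 = -10/3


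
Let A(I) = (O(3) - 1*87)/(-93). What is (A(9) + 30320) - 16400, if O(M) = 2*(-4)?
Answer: 1294655/93 ≈ 13921.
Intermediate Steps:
O(M) = -8
A(I) = 95/93 (A(I) = (-8 - 1*87)/(-93) = (-8 - 87)*(-1/93) = -95*(-1/93) = 95/93)
(A(9) + 30320) - 16400 = (95/93 + 30320) - 16400 = 2819855/93 - 16400 = 1294655/93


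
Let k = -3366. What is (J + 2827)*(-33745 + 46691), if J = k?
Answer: -6977894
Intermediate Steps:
J = -3366
(J + 2827)*(-33745 + 46691) = (-3366 + 2827)*(-33745 + 46691) = -539*12946 = -6977894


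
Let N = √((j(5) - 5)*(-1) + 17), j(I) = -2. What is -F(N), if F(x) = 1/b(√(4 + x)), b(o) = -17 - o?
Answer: 1/(17 + √(4 + 2*√6)) ≈ 0.050042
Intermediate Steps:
N = 2*√6 (N = √((-2 - 5)*(-1) + 17) = √(-7*(-1) + 17) = √(7 + 17) = √24 = 2*√6 ≈ 4.8990)
F(x) = 1/(-17 - √(4 + x))
-F(N) = -(-1)/(17 + √(4 + 2*√6)) = 1/(17 + √(4 + 2*√6))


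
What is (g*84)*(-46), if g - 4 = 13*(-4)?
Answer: 185472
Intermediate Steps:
g = -48 (g = 4 + 13*(-4) = 4 - 52 = -48)
(g*84)*(-46) = -48*84*(-46) = -4032*(-46) = 185472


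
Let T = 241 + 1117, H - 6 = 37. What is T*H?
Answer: 58394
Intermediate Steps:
H = 43 (H = 6 + 37 = 43)
T = 1358
T*H = 1358*43 = 58394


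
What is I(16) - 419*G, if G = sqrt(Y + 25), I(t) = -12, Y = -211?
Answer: -12 - 419*I*sqrt(186) ≈ -12.0 - 5714.4*I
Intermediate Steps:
G = I*sqrt(186) (G = sqrt(-211 + 25) = sqrt(-186) = I*sqrt(186) ≈ 13.638*I)
I(16) - 419*G = -12 - 419*I*sqrt(186)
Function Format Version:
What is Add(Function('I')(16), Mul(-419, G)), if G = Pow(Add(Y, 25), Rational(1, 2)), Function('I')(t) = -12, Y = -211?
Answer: Add(-12, Mul(-419, I, Pow(186, Rational(1, 2)))) ≈ Add(-12.000, Mul(-5714.4, I))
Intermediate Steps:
G = Mul(I, Pow(186, Rational(1, 2))) (G = Pow(Add(-211, 25), Rational(1, 2)) = Pow(-186, Rational(1, 2)) = Mul(I, Pow(186, Rational(1, 2))) ≈ Mul(13.638, I))
Add(Function('I')(16), Mul(-419, G)) = Add(-12, Mul(-419, Mul(I, Pow(186, Rational(1, 2))))) = Add(-12, Mul(-419, I, Pow(186, Rational(1, 2))))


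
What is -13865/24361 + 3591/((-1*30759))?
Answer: -171317962/249773333 ≈ -0.68589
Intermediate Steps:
-13865/24361 + 3591/((-1*30759)) = -13865*1/24361 + 3591/(-30759) = -13865/24361 + 3591*(-1/30759) = -13865/24361 - 1197/10253 = -171317962/249773333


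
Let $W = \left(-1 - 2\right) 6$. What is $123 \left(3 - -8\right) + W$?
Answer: $1335$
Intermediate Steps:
$W = -18$ ($W = \left(-3\right) 6 = -18$)
$123 \left(3 - -8\right) + W = 123 \left(3 - -8\right) - 18 = 123 \left(3 + 8\right) - 18 = 123 \cdot 11 - 18 = 1353 - 18 = 1335$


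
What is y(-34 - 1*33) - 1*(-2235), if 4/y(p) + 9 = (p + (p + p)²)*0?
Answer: 20111/9 ≈ 2234.6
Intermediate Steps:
y(p) = -4/9 (y(p) = 4/(-9 + (p + (p + p)²)*0) = 4/(-9 + (p + (2*p)²)*0) = 4/(-9 + (p + 4*p²)*0) = 4/(-9 + 0) = 4/(-9) = 4*(-⅑) = -4/9)
y(-34 - 1*33) - 1*(-2235) = -4/9 - 1*(-2235) = -4/9 + 2235 = 20111/9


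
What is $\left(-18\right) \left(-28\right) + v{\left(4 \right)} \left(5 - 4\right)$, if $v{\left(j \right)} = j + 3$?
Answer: $511$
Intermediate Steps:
$v{\left(j \right)} = 3 + j$
$\left(-18\right) \left(-28\right) + v{\left(4 \right)} \left(5 - 4\right) = \left(-18\right) \left(-28\right) + \left(3 + 4\right) \left(5 - 4\right) = 504 + 7 \cdot 1 = 504 + 7 = 511$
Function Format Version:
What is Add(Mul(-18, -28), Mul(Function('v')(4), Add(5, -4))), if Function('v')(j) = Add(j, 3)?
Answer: 511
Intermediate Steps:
Function('v')(j) = Add(3, j)
Add(Mul(-18, -28), Mul(Function('v')(4), Add(5, -4))) = Add(Mul(-18, -28), Mul(Add(3, 4), Add(5, -4))) = Add(504, Mul(7, 1)) = Add(504, 7) = 511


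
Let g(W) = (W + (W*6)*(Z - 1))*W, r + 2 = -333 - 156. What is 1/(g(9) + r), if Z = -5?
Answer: -1/3326 ≈ -0.00030066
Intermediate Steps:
r = -491 (r = -2 + (-333 - 156) = -2 - 489 = -491)
g(W) = -35*W**2 (g(W) = (W + (W*6)*(-5 - 1))*W = (W + (6*W)*(-6))*W = (W - 36*W)*W = (-35*W)*W = -35*W**2)
1/(g(9) + r) = 1/(-35*9**2 - 491) = 1/(-35*81 - 491) = 1/(-2835 - 491) = 1/(-3326) = -1/3326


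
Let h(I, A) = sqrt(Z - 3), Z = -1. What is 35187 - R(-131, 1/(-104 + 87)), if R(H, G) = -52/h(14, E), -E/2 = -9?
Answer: 35187 - 26*I ≈ 35187.0 - 26.0*I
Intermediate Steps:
E = 18 (E = -2*(-9) = 18)
h(I, A) = 2*I (h(I, A) = sqrt(-1 - 3) = sqrt(-4) = 2*I)
R(H, G) = 26*I (R(H, G) = -52*(-I/2) = -(-26)*I = 26*I)
35187 - R(-131, 1/(-104 + 87)) = 35187 - 26*I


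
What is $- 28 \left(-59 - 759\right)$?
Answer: $22904$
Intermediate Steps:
$- 28 \left(-59 - 759\right) = \left(-28\right) \left(-818\right) = 22904$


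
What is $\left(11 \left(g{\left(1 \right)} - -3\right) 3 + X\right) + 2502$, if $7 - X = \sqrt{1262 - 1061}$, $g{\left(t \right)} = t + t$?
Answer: $2674 - \sqrt{201} \approx 2659.8$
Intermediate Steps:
$g{\left(t \right)} = 2 t$
$X = 7 - \sqrt{201}$ ($X = 7 - \sqrt{1262 - 1061} = 7 - \sqrt{201} \approx -7.1774$)
$\left(11 \left(g{\left(1 \right)} - -3\right) 3 + X\right) + 2502 = \left(11 \left(2 \cdot 1 - -3\right) 3 + \left(7 - \sqrt{201}\right)\right) + 2502 = \left(11 \left(2 + 3\right) 3 + \left(7 - \sqrt{201}\right)\right) + 2502 = \left(11 \cdot 5 \cdot 3 + \left(7 - \sqrt{201}\right)\right) + 2502 = \left(55 \cdot 3 + \left(7 - \sqrt{201}\right)\right) + 2502 = \left(165 + \left(7 - \sqrt{201}\right)\right) + 2502 = \left(172 - \sqrt{201}\right) + 2502 = 2674 - \sqrt{201}$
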